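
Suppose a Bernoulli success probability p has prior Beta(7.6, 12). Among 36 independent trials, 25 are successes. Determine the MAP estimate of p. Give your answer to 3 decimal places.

p̂_MAP = 0.590

Prior: Beta(7.6, 12).
Data: 25 successes in 36 trials. The binomial likelihood contributes p^25(1−p)^11, so the posterior is Beta(7.6+25, 12+11) = Beta(32.6, 23).
For Beta(a, b) with a, b > 1 the mode is (a−1)/(a+b−2) = 31.6/53.6 ≈ 0.590.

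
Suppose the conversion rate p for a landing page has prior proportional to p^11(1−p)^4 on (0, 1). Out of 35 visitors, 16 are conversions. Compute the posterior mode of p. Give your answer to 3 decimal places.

p̂_MAP = 0.540

The prior density ∝ p^11(1−p)^4 is the kernel of Beta(12, 5).
Data: 16 successes in 35 trials. The binomial likelihood contributes p^16(1−p)^19, so the posterior is Beta(12+16, 5+19) = Beta(28, 24).
For Beta(a, b) with a, b > 1 the mode is (a−1)/(a+b−2) = 27/50 ≈ 0.540.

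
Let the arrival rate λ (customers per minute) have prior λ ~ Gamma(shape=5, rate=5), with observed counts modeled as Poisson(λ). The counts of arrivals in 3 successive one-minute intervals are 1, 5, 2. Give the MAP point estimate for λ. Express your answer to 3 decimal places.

Σxᵢ = 1+5+2 = 8, with n = 3.
Posterior ∝ λ^4e^(−5λ) · λ^8e^(−3λ) = λ^12e^(−8λ), i.e. Gamma(shape=13, rate=8).
The mode of a Gamma(a, b) with a ≥ 1 (shape–rate) is (a−1)/b = 12/8 ≈ 1.500.

λ̂_MAP = 1.500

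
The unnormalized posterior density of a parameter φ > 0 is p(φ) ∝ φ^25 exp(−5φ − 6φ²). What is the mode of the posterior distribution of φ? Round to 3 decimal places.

ℓ'(φ) = 25/φ − 5 − 12φ. Setting this to zero and multiplying by φ: 12φ² + 5φ − 25 = 0.
φ = (−5 + √(5² + 4·12·25)) / (2·12) = (−5 + √1225) / 24 = (−5 + 35)/24 = 5/4.
ℓ''(φ) = −25/φ² − 12 < 0, confirming a maximum.

φ̂_MAP = 1.250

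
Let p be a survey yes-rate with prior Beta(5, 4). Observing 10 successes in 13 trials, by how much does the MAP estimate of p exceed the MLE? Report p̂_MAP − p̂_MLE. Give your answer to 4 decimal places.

Posterior is Beta(15, 7); MAP = (15−1)/(22−2) = 14/20 ≈ 0.70000.
MLE ignores the prior: p̂_MLE = k/n = 10/13 ≈ 0.76923.
Difference = 14/20 − 10/13 = -9/130 ≈ -0.0692.

MAP − MLE = -0.0692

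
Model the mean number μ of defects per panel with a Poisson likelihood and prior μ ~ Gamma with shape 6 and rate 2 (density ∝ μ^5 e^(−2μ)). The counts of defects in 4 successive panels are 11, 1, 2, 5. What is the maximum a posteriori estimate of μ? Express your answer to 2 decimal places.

Σxᵢ = 11+1+2+5 = 19, with n = 4.
Posterior ∝ μ^5e^(−2μ) · μ^19e^(−4μ) = μ^24e^(−6μ), i.e. Gamma(shape=25, rate=6).
The mode of a Gamma(a, b) with a ≥ 1 (shape–rate) is (a−1)/b = 24/6 ≈ 4.00.

μ̂_MAP = 4.00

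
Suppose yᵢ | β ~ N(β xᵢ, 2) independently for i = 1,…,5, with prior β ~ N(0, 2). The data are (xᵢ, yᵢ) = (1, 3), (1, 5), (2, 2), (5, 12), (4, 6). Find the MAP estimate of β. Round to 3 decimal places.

log p(β | y) = −Σ(yᵢ − βxᵢ)²/(2·2) − β²/(2·2) + const.
Setting the derivative to zero: Σxᵢ(yᵢ − βxᵢ)/2 − β/2 = 0, so β = Σxᵢyᵢ / (Σxᵢ² + σ²/τ²).
Σxᵢyᵢ = 1·3 + 1·5 + 2·2 + 5·12 + 4·6 = 96; Σxᵢ² = 47; σ²/τ² = 1.
β̂_MAP = 96 / (47 + 1) = 96/48 ≈ 2.000.

β̂_MAP = 2.000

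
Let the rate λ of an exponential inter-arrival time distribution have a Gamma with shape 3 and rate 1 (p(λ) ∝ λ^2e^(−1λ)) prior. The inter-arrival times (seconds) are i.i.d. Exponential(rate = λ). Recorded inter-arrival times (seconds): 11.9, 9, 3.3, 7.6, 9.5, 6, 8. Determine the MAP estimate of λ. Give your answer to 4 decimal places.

λ̂_MAP = 0.1599

The Exponential(rate=λ) likelihood is ∝ λ^n e^(−λΣtᵢ). Here n = 7 and Σtᵢ = 11.9 + 9 + 3.3 + 7.6 + 9.5 + 6 + 8 = 55.3.
Posterior ∝ λ^2e^(−1λ) · λ^7e^(−55.3λ) = λ^9e^(−56.3λ), i.e. Gamma(10, 56.3).
Mode = (a−1)/b = 9/56.3 ≈ 0.1599.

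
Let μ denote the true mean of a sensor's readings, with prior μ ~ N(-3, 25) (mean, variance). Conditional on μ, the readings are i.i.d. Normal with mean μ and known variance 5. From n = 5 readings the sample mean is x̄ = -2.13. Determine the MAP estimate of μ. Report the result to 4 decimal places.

n = 5, x̄ = -2.13.
For a Normal prior and Normal likelihood with known variance, the posterior is Normal; its mode equals its mean, the precision-weighted average.
Prior precision 1/σ₀² = 1/25 = 0.04; data precision n/σ² = 5/5 = 1.
μ̂ = (0.04·(-3) + 1·(-2.13)) / (0.04 + 1) = (-2.25)/1.04 = -225/104 ≈ -2.1635.

μ̂_MAP = -2.1635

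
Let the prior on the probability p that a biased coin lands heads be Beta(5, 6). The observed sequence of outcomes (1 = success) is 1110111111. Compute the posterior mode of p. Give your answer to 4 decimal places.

Prior: Beta(5, 6).
Data: 9 successes in 10 trials (from the sequence). The binomial likelihood contributes p^9(1−p)^1, so the posterior is Beta(5+9, 6+1) = Beta(14, 7).
For Beta(a, b) with a, b > 1 the mode is (a−1)/(a+b−2) = 13/19 ≈ 0.6842.

p̂_MAP = 0.6842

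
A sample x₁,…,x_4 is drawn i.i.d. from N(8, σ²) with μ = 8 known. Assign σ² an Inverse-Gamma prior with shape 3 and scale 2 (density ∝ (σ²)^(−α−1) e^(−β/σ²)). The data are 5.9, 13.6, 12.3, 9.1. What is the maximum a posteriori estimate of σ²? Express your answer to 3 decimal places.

σ̂²_MAP = 4.956

Sum of squared deviations about the known mean: SS = (5.9−8)² + (13.6−8)² + (12.3−8)² + (9.1−8)² = 55.47.
The Normal likelihood contributes (σ²)^(−n/2) exp(−SS/(2σ²)), so the posterior is Inverse-Gamma(α + n/2, β + SS/2) = Inverse-Gamma(5, 29.735).
The mode of Inverse-Gamma(a, b) is b/(a+1) = 29.735/6 ≈ 4.956.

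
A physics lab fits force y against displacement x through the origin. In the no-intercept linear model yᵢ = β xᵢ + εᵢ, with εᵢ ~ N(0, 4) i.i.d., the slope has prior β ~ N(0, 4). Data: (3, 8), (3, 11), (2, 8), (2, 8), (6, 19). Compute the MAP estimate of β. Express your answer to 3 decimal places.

log p(β | y) = −Σ(yᵢ − βxᵢ)²/(2·4) − β²/(2·4) + const.
Setting the derivative to zero: Σxᵢ(yᵢ − βxᵢ)/4 − β/4 = 0, so β = Σxᵢyᵢ / (Σxᵢ² + σ²/τ²).
Σxᵢyᵢ = 3·8 + 3·11 + 2·8 + 2·8 + 6·19 = 203; Σxᵢ² = 62; σ²/τ² = 1.
β̂_MAP = 203 / (62 + 1) = 203/63 ≈ 3.222.

β̂_MAP = 3.222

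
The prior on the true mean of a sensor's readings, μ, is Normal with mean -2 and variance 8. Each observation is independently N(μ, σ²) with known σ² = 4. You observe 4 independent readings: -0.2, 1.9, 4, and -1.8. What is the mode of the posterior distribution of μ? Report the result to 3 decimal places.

n = 4; x̄ = ((-0.2) + 1.9 + 4 + (-1.8))/4 = 3.9/4 = 0.975.
For a Normal prior and Normal likelihood with known variance, the posterior is Normal; its mode equals its mean, the precision-weighted average.
Prior precision 1/σ₀² = 1/8 = 0.125; data precision n/σ² = 4/4 = 1.
μ̂ = (0.125·(-2) + 1·0.975) / (0.125 + 1) = 0.725/1.125 = 29/45 ≈ 0.644.

μ̂_MAP = 0.644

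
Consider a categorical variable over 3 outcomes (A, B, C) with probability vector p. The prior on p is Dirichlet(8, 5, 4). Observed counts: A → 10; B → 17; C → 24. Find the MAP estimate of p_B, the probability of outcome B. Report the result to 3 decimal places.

The posterior is Dirichlet(αᵢ + nᵢ) = Dirichlet(18, 22, 28).
For a Dirichlet(a₁,…,a_K) with all aᵢ > 1, the mode has j-th component (aⱼ − 1)/(Σaᵢ − K).
Here Σaᵢ = 68 and K = 3, so p_B = (22 − 1)/(68 − 3) = 21/65 ≈ 0.323.

MAP estimate of p_B = 0.323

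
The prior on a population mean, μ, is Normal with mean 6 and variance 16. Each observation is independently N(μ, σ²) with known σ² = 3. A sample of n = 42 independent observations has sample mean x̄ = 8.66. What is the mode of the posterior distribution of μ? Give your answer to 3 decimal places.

n = 42, x̄ = 8.66.
For a Normal prior and Normal likelihood with known variance, the posterior is Normal; its mode equals its mean, the precision-weighted average.
Prior precision 1/σ₀² = 1/16 = 0.0625; data precision n/σ² = 42/3 = 14.
μ̂ = (0.0625·6 + 14·8.66) / (0.0625 + 14) = 121.615/14.0625 = 48646/5625 ≈ 8.648.

μ̂_MAP = 8.648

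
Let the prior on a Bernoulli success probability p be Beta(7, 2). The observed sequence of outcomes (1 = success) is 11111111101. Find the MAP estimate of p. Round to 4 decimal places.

Prior: Beta(7, 2).
Data: 10 successes in 11 trials (from the sequence). The binomial likelihood contributes p^10(1−p)^1, so the posterior is Beta(7+10, 2+1) = Beta(17, 3).
For Beta(a, b) with a, b > 1 the mode is (a−1)/(a+b−2) = 16/18 ≈ 0.8889.

p̂_MAP = 0.8889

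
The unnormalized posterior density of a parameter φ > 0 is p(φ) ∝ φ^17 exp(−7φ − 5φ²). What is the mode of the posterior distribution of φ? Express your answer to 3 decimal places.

ℓ'(φ) = 17/φ − 7 − 10φ. Setting this to zero and multiplying by φ: 10φ² + 7φ − 17 = 0.
φ = (−7 + √(7² + 4·10·17)) / (2·10) = (−7 + √729) / 20 = (−7 + 27)/20 = 1.
ℓ''(φ) = −17/φ² − 10 < 0, confirming a maximum.

φ̂_MAP = 1.000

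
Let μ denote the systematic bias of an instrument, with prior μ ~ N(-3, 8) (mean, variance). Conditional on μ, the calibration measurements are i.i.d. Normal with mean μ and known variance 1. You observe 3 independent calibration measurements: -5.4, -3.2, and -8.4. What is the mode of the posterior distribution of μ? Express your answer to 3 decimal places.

n = 3; x̄ = ((-5.4) + (-3.2) + (-8.4))/3 = -17/3 = -17/3 ≈ -5.6667.
For a Normal prior and Normal likelihood with known variance, the posterior is Normal; its mode equals its mean, the precision-weighted average.
Prior precision 1/σ₀² = 1/8 = 0.125; data precision n/σ² = 3/1 = 3.
μ̂ = (0.125·(-3) + 3·(-17/3)) / (0.125 + 3) = (-17.375)/3.125 = -5.560.

μ̂_MAP = -5.560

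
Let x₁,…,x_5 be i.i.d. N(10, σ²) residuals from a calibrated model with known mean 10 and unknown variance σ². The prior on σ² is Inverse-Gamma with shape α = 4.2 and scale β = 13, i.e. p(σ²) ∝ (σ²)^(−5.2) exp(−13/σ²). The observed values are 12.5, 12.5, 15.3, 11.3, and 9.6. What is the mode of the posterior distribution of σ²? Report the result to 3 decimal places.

Sum of squared deviations about the known mean: SS = (12.5−10)² + (12.5−10)² + (15.3−10)² + (11.3−10)² + (9.6−10)² = 42.44.
The Normal likelihood contributes (σ²)^(−n/2) exp(−SS/(2σ²)), so the posterior is Inverse-Gamma(α + n/2, β + SS/2) = Inverse-Gamma(6.7, 34.22).
The mode of Inverse-Gamma(a, b) is b/(a+1) = 34.22/7.7 ≈ 4.444.

σ̂²_MAP = 4.444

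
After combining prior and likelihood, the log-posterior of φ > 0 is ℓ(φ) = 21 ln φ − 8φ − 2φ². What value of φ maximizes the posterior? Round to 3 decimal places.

φ̂_MAP = 1.500

ℓ'(φ) = 21/φ − 8 − 4φ. Setting this to zero and multiplying by φ: 4φ² + 8φ − 21 = 0.
φ = (−8 + √(8² + 4·4·21)) / (2·4) = (−8 + √400) / 8 = (−8 + 20)/8 = 3/2.
ℓ''(φ) = −21/φ² − 4 < 0, confirming a maximum.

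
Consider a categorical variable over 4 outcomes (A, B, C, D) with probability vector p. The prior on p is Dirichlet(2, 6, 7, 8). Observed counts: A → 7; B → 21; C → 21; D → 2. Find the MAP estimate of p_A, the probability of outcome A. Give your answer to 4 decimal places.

The posterior is Dirichlet(αᵢ + nᵢ) = Dirichlet(9, 27, 28, 10).
For a Dirichlet(a₁,…,a_K) with all aᵢ > 1, the mode has j-th component (aⱼ − 1)/(Σaᵢ − K).
Here Σaᵢ = 74 and K = 4, so p_A = (9 − 1)/(74 − 4) = 8/70 ≈ 0.1143.

MAP estimate of p_A = 0.1143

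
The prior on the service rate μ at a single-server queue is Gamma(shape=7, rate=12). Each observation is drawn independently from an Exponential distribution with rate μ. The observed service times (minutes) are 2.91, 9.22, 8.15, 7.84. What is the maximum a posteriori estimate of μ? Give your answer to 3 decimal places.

The Exponential(rate=μ) likelihood is ∝ μ^n e^(−μΣtᵢ). Here n = 4 and Σtᵢ = 2.91 + 9.22 + 8.15 + 7.84 = 28.12.
Posterior ∝ μ^6e^(−12μ) · μ^4e^(−28.12μ) = μ^10e^(−40.12μ), i.e. Gamma(11, 40.12).
Mode = (a−1)/b = 10/40.12 ≈ 0.249.

μ̂_MAP = 0.249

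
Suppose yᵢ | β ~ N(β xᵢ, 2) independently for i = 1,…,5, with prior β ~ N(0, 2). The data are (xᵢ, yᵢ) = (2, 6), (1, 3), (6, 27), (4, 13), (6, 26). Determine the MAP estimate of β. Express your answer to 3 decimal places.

log p(β | y) = −Σ(yᵢ − βxᵢ)²/(2·2) − β²/(2·2) + const.
Setting the derivative to zero: Σxᵢ(yᵢ − βxᵢ)/2 − β/2 = 0, so β = Σxᵢyᵢ / (Σxᵢ² + σ²/τ²).
Σxᵢyᵢ = 2·6 + 1·3 + 6·27 + 4·13 + 6·26 = 385; Σxᵢ² = 93; σ²/τ² = 1.
β̂_MAP = 385 / (93 + 1) = 385/94 ≈ 4.096.

β̂_MAP = 4.096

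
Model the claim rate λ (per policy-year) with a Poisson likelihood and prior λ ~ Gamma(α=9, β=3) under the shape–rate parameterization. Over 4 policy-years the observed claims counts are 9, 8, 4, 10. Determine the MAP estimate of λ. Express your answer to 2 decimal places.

Σxᵢ = 9+8+4+10 = 31, with n = 4.
Posterior ∝ λ^8e^(−3λ) · λ^31e^(−4λ) = λ^39e^(−7λ), i.e. Gamma(shape=40, rate=7).
The mode of a Gamma(a, b) with a ≥ 1 (shape–rate) is (a−1)/b = 39/7 ≈ 5.57.

λ̂_MAP = 5.57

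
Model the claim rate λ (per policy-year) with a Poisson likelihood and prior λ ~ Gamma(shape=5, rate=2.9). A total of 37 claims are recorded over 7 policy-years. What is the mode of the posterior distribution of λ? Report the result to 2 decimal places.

Σxᵢ = 37, n = 7.
Posterior ∝ λ^4e^(−2.9λ) · λ^37e^(−7λ) = λ^41e^(−9.9λ), i.e. Gamma(shape=42, rate=9.9).
The mode of a Gamma(a, b) with a ≥ 1 (shape–rate) is (a−1)/b = 41/9.9 ≈ 4.14.

λ̂_MAP = 4.14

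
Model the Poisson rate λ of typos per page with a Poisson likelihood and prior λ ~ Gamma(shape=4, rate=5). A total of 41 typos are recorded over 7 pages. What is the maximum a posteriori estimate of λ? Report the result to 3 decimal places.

Σxᵢ = 41, n = 7.
Posterior ∝ λ^3e^(−5λ) · λ^41e^(−7λ) = λ^44e^(−12λ), i.e. Gamma(shape=45, rate=12).
The mode of a Gamma(a, b) with a ≥ 1 (shape–rate) is (a−1)/b = 44/12 ≈ 3.667.

λ̂_MAP = 3.667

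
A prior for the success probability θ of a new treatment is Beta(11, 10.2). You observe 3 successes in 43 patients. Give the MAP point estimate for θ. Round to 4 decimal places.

θ̂_MAP = 0.2090

Prior: Beta(11, 10.2).
Data: 3 successes in 43 trials. The binomial likelihood contributes θ^3(1−θ)^40, so the posterior is Beta(11+3, 10.2+40) = Beta(14, 50.2).
For Beta(a, b) with a, b > 1 the mode is (a−1)/(a+b−2) = 13/62.2 ≈ 0.2090.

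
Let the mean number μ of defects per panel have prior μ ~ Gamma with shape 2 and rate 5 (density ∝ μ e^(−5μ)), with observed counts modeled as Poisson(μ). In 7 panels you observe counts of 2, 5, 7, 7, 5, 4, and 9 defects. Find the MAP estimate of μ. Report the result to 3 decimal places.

Σxᵢ = 2+5+7+7+5+4+9 = 39, with n = 7.
Posterior ∝ μe^(−5μ) · μ^39e^(−7μ) = μ^40e^(−12μ), i.e. Gamma(shape=41, rate=12).
The mode of a Gamma(a, b) with a ≥ 1 (shape–rate) is (a−1)/b = 40/12 ≈ 3.333.

μ̂_MAP = 3.333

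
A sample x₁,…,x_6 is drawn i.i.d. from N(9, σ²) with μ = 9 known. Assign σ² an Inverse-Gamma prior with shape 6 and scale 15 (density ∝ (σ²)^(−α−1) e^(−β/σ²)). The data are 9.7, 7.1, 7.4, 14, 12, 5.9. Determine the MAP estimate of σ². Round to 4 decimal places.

Sum of squared deviations about the known mean: SS = (9.7−9)² + (7.1−9)² + (7.4−9)² + (14−9)² + (12−9)² + (5.9−9)² = 50.27.
The Normal likelihood contributes (σ²)^(−n/2) exp(−SS/(2σ²)), so the posterior is Inverse-Gamma(α + n/2, β + SS/2) = Inverse-Gamma(9, 40.135).
The mode of Inverse-Gamma(a, b) is b/(a+1) = 40.135/10 ≈ 4.0135.

σ̂²_MAP = 4.0135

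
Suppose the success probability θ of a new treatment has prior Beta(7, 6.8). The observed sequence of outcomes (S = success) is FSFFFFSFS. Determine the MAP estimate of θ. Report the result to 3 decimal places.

Prior: Beta(7, 6.8).
Data: 3 successes in 9 trials (from the sequence). The binomial likelihood contributes θ^3(1−θ)^6, so the posterior is Beta(7+3, 6.8+6) = Beta(10, 12.8).
For Beta(a, b) with a, b > 1 the mode is (a−1)/(a+b−2) = 9/20.8 ≈ 0.433.

θ̂_MAP = 0.433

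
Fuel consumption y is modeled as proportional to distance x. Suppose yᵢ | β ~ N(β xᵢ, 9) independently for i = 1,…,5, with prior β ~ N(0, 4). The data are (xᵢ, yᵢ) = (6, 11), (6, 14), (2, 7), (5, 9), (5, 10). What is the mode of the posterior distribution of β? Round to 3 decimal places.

β̂_MAP = 2.019

log p(β | y) = −Σ(yᵢ − βxᵢ)²/(2·9) − β²/(2·4) + const.
Setting the derivative to zero: Σxᵢ(yᵢ − βxᵢ)/9 − β/4 = 0, so β = Σxᵢyᵢ / (Σxᵢ² + σ²/τ²).
Σxᵢyᵢ = 6·11 + 6·14 + 2·7 + 5·9 + 5·10 = 259; Σxᵢ² = 126; σ²/τ² = 2.25.
β̂_MAP = 259 / (126 + 2.25) = 259/128.25 ≈ 2.019.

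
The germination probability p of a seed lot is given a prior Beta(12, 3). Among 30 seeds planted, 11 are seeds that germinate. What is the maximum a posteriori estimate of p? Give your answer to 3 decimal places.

Prior: Beta(12, 3).
Data: 11 successes in 30 trials. The binomial likelihood contributes p^11(1−p)^19, so the posterior is Beta(12+11, 3+19) = Beta(23, 22).
For Beta(a, b) with a, b > 1 the mode is (a−1)/(a+b−2) = 22/43 ≈ 0.512.

p̂_MAP = 0.512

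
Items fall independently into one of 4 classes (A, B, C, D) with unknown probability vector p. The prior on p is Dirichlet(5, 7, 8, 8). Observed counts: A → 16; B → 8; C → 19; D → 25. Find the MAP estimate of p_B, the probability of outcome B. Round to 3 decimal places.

MAP estimate of p_B = 0.152

The posterior is Dirichlet(αᵢ + nᵢ) = Dirichlet(21, 15, 27, 33).
For a Dirichlet(a₁,…,a_K) with all aᵢ > 1, the mode has j-th component (aⱼ − 1)/(Σaᵢ − K).
Here Σaᵢ = 96 and K = 4, so p_B = (15 − 1)/(96 − 4) = 14/92 ≈ 0.152.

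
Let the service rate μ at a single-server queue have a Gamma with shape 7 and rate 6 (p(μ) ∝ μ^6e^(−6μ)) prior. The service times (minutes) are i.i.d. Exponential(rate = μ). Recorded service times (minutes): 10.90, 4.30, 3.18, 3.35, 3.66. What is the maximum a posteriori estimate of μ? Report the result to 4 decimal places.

The Exponential(rate=μ) likelihood is ∝ μ^n e^(−μΣtᵢ). Here n = 5 and Σtᵢ = 10.90 + 4.30 + 3.18 + 3.35 + 3.66 = 25.39.
Posterior ∝ μ^6e^(−6μ) · μ^5e^(−25.39μ) = μ^11e^(−31.39μ), i.e. Gamma(12, 31.39).
Mode = (a−1)/b = 11/31.39 ≈ 0.3504.

μ̂_MAP = 0.3504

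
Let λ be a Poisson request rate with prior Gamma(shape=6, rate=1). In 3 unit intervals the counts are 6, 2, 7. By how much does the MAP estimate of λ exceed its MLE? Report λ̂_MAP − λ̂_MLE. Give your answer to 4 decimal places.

MAP − MLE = 0.0000

Σxᵢ = 15. Posterior is Gamma(21, 4); MAP = (21−1)/4 = 20/4 ≈ 5.00000.
MLE = x̄ = 15/3 ≈ 5.00000.
Difference = 20/4 − 15/3 = 0 ≈ 0.0000.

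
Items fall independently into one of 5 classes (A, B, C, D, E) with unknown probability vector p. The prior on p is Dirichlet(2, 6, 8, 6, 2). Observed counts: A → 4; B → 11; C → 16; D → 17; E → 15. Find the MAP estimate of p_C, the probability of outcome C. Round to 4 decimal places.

MAP estimate of p_C = 0.2805

The posterior is Dirichlet(αᵢ + nᵢ) = Dirichlet(6, 17, 24, 23, 17).
For a Dirichlet(a₁,…,a_K) with all aᵢ > 1, the mode has j-th component (aⱼ − 1)/(Σaᵢ − K).
Here Σaᵢ = 87 and K = 5, so p_C = (24 − 1)/(87 − 5) = 23/82 ≈ 0.2805.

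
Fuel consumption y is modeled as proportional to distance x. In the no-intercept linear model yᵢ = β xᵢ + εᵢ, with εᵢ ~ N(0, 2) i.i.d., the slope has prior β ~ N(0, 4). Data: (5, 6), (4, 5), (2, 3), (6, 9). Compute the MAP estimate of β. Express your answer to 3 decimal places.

β̂_MAP = 1.350

log p(β | y) = −Σ(yᵢ − βxᵢ)²/(2·2) − β²/(2·4) + const.
Setting the derivative to zero: Σxᵢ(yᵢ − βxᵢ)/2 − β/4 = 0, so β = Σxᵢyᵢ / (Σxᵢ² + σ²/τ²).
Σxᵢyᵢ = 5·6 + 4·5 + 2·3 + 6·9 = 110; Σxᵢ² = 81; σ²/τ² = 0.5.
β̂_MAP = 110 / (81 + 0.5) = 110/81.5 ≈ 1.350.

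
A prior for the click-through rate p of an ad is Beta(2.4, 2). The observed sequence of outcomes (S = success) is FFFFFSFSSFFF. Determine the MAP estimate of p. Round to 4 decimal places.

p̂_MAP = 0.3056

Prior: Beta(2.4, 2).
Data: 3 successes in 12 trials (from the sequence). The binomial likelihood contributes p^3(1−p)^9, so the posterior is Beta(2.4+3, 2+9) = Beta(5.4, 11).
For Beta(a, b) with a, b > 1 the mode is (a−1)/(a+b−2) = 4.4/14.4 ≈ 0.3056.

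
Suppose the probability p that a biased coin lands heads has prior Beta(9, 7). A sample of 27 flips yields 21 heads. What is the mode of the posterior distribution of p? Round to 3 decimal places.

p̂_MAP = 0.707

Prior: Beta(9, 7).
Data: 21 successes in 27 trials. The binomial likelihood contributes p^21(1−p)^6, so the posterior is Beta(9+21, 7+6) = Beta(30, 13).
For Beta(a, b) with a, b > 1 the mode is (a−1)/(a+b−2) = 29/41 ≈ 0.707.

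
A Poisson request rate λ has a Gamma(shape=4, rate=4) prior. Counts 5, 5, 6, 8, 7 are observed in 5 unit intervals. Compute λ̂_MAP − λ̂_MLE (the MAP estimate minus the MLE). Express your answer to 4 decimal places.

MAP − MLE = -2.4222

Σxᵢ = 31. Posterior is Gamma(35, 9); MAP = (35−1)/9 = 34/9 ≈ 3.77778.
MLE = x̄ = 31/5 ≈ 6.20000.
Difference = 34/9 − 31/5 = -109/45 ≈ -2.4222.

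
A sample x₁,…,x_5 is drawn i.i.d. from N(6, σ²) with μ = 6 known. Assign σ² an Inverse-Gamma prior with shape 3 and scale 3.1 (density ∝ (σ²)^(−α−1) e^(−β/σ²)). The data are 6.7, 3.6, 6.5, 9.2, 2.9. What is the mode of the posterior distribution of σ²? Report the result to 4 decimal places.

Sum of squared deviations about the known mean: SS = (6.7−6)² + (3.6−6)² + (6.5−6)² + (9.2−6)² + (2.9−6)² = 26.35.
The Normal likelihood contributes (σ²)^(−n/2) exp(−SS/(2σ²)), so the posterior is Inverse-Gamma(α + n/2, β + SS/2) = Inverse-Gamma(5.5, 16.275).
The mode of Inverse-Gamma(a, b) is b/(a+1) = 16.275/6.5 ≈ 2.5038.

σ̂²_MAP = 2.5038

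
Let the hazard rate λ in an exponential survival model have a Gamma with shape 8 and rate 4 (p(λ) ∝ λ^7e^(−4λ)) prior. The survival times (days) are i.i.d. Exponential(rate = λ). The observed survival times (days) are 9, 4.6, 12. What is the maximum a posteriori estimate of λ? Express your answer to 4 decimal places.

The Exponential(rate=λ) likelihood is ∝ λ^n e^(−λΣtᵢ). Here n = 3 and Σtᵢ = 9 + 4.6 + 12 = 25.6.
Posterior ∝ λ^7e^(−4λ) · λ^3e^(−25.6λ) = λ^10e^(−29.6λ), i.e. Gamma(11, 29.6).
Mode = (a−1)/b = 10/29.6 ≈ 0.3378.

λ̂_MAP = 0.3378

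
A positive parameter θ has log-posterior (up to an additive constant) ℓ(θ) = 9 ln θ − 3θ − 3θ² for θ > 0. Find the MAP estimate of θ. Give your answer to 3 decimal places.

θ̂_MAP = 1.000

ℓ'(θ) = 9/θ − 3 − 6θ. Setting this to zero and multiplying by θ: 6θ² + 3θ − 9 = 0.
θ = (−3 + √(3² + 4·6·9)) / (2·6) = (−3 + √225) / 12 = (−3 + 15)/12 = 1.
ℓ''(θ) = −9/θ² − 6 < 0, confirming a maximum.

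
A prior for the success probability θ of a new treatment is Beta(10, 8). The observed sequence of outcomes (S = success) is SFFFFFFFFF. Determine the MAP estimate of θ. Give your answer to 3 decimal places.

θ̂_MAP = 0.385

Prior: Beta(10, 8).
Data: 1 success in 10 trials (from the sequence). The binomial likelihood contributes θ(1−θ)^9, so the posterior is Beta(10+1, 8+9) = Beta(11, 17).
For Beta(a, b) with a, b > 1 the mode is (a−1)/(a+b−2) = 10/26 ≈ 0.385.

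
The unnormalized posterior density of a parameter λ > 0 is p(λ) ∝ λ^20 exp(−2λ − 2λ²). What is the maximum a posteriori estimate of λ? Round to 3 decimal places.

ℓ'(λ) = 20/λ − 2 − 4λ. Setting this to zero and multiplying by λ: 4λ² + 2λ − 20 = 0.
λ = (−2 + √(2² + 4·4·20)) / (2·4) = (−2 + √324) / 8 = (−2 + 18)/8 = 2.
ℓ''(λ) = −20/λ² − 4 < 0, confirming a maximum.

λ̂_MAP = 2.000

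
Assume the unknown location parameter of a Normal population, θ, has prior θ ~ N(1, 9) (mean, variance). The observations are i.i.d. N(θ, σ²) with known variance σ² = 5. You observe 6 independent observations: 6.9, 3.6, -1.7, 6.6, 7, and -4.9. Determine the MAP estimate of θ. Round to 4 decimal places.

θ̂_MAP = 2.7542

n = 6; x̄ = (6.9 + 3.6 + (-1.7) + 6.6 + 7 + (-4.9))/6 = 17.5/6 = 35/12 ≈ 2.9167.
For a Normal prior and Normal likelihood with known variance, the posterior is Normal; its mode equals its mean, the precision-weighted average.
Prior precision 1/σ₀² = 1/9; data precision n/σ² = 6/5 = 1.2.
θ̂ = ((1/9)·1 + 1.2·(35/12)) / (1/9 + 1.2) = (65/18)/(59/45) = 325/118 ≈ 2.7542.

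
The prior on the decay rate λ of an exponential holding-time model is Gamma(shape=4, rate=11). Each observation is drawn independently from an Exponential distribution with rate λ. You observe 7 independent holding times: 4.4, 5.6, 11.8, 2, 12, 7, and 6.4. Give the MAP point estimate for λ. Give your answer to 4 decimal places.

λ̂_MAP = 0.1661

The Exponential(rate=λ) likelihood is ∝ λ^n e^(−λΣtᵢ). Here n = 7 and Σtᵢ = 4.4 + 5.6 + 11.8 + 2 + 12 + 7 + 6.4 = 49.2.
Posterior ∝ λ^3e^(−11λ) · λ^7e^(−49.2λ) = λ^10e^(−60.2λ), i.e. Gamma(11, 60.2).
Mode = (a−1)/b = 10/60.2 ≈ 0.1661.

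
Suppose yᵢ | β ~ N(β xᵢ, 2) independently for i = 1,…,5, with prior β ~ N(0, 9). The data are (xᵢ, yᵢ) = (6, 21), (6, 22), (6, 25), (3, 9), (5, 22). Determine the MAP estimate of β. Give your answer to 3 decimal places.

β̂_MAP = 3.832

log p(β | y) = −Σ(yᵢ − βxᵢ)²/(2·2) − β²/(2·9) + const.
Setting the derivative to zero: Σxᵢ(yᵢ − βxᵢ)/2 − β/9 = 0, so β = Σxᵢyᵢ / (Σxᵢ² + σ²/τ²).
Σxᵢyᵢ = 6·21 + 6·22 + 6·25 + 3·9 + 5·22 = 545; Σxᵢ² = 142; σ²/τ² = 2/9.
β̂_MAP = 545 / (142 + 2/9) = 545/(1280/9) = 981/256 ≈ 3.832.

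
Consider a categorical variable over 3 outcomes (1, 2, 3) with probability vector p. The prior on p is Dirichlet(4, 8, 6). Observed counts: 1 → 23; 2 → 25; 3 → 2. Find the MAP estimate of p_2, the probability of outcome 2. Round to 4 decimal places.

MAP estimate: 0.4923

The posterior is Dirichlet(αᵢ + nᵢ) = Dirichlet(27, 33, 8).
For a Dirichlet(a₁,…,a_K) with all aᵢ > 1, the mode has j-th component (aⱼ − 1)/(Σaᵢ − K).
Here Σaᵢ = 68 and K = 3, so p_2 = (33 − 1)/(68 − 3) = 32/65 ≈ 0.4923.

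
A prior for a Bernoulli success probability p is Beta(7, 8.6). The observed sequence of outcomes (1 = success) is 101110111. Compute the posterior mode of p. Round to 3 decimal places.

p̂_MAP = 0.575

Prior: Beta(7, 8.6).
Data: 7 successes in 9 trials (from the sequence). The binomial likelihood contributes p^7(1−p)^2, so the posterior is Beta(7+7, 8.6+2) = Beta(14, 10.6).
For Beta(a, b) with a, b > 1 the mode is (a−1)/(a+b−2) = 13/22.6 ≈ 0.575.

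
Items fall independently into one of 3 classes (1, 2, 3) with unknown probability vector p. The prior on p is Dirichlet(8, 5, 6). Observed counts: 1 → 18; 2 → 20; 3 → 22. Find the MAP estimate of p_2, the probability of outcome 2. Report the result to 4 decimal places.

The posterior is Dirichlet(αᵢ + nᵢ) = Dirichlet(26, 25, 28).
For a Dirichlet(a₁,…,a_K) with all aᵢ > 1, the mode has j-th component (aⱼ − 1)/(Σaᵢ − K).
Here Σaᵢ = 79 and K = 3, so p_2 = (25 − 1)/(79 − 3) = 24/76 ≈ 0.3158.

MAP estimate: 0.3158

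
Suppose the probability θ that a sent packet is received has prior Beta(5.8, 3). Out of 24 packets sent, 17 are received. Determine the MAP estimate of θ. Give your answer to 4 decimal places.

θ̂_MAP = 0.7078

Prior: Beta(5.8, 3).
Data: 17 successes in 24 trials. The binomial likelihood contributes θ^17(1−θ)^7, so the posterior is Beta(5.8+17, 3+7) = Beta(22.8, 10).
For Beta(a, b) with a, b > 1 the mode is (a−1)/(a+b−2) = 21.8/30.8 ≈ 0.7078.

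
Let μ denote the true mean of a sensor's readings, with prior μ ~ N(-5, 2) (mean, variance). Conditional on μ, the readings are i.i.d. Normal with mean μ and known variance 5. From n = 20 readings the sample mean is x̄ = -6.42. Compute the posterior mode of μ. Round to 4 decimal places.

n = 20, x̄ = -6.42.
For a Normal prior and Normal likelihood with known variance, the posterior is Normal; its mode equals its mean, the precision-weighted average.
Prior precision 1/σ₀² = 1/2 = 0.5; data precision n/σ² = 20/5 = 4.
μ̂ = (0.5·(-5) + 4·(-6.42)) / (0.5 + 4) = (-28.18)/4.5 = -1409/225 ≈ -6.2622.

μ̂_MAP = -6.2622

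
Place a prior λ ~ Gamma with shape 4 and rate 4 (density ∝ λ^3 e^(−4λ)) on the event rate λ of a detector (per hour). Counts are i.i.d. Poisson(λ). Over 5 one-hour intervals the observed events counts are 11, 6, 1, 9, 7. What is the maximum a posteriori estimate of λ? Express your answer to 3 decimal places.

λ̂_MAP = 4.111

Σxᵢ = 11+6+1+9+7 = 34, with n = 5.
Posterior ∝ λ^3e^(−4λ) · λ^34e^(−5λ) = λ^37e^(−9λ), i.e. Gamma(shape=38, rate=9).
The mode of a Gamma(a, b) with a ≥ 1 (shape–rate) is (a−1)/b = 37/9 ≈ 4.111.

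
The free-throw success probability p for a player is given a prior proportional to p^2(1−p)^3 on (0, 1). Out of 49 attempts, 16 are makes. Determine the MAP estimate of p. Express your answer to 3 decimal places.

p̂_MAP = 0.333

The prior density ∝ p^2(1−p)^3 is the kernel of Beta(3, 4).
Data: 16 successes in 49 trials. The binomial likelihood contributes p^16(1−p)^33, so the posterior is Beta(3+16, 4+33) = Beta(19, 37).
For Beta(a, b) with a, b > 1 the mode is (a−1)/(a+b−2) = 18/54 ≈ 0.333.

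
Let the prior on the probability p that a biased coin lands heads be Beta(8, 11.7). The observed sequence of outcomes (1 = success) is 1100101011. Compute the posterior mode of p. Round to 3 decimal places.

p̂_MAP = 0.469

Prior: Beta(8, 11.7).
Data: 6 successes in 10 trials (from the sequence). The binomial likelihood contributes p^6(1−p)^4, so the posterior is Beta(8+6, 11.7+4) = Beta(14, 15.7).
For Beta(a, b) with a, b > 1 the mode is (a−1)/(a+b−2) = 13/27.7 ≈ 0.469.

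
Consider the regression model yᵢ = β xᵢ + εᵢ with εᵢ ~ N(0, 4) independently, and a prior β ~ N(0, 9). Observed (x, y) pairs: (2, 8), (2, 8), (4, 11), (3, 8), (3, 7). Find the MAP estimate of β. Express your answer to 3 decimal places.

log p(β | y) = −Σ(yᵢ − βxᵢ)²/(2·4) − β²/(2·9) + const.
Setting the derivative to zero: Σxᵢ(yᵢ − βxᵢ)/4 − β/9 = 0, so β = Σxᵢyᵢ / (Σxᵢ² + σ²/τ²).
Σxᵢyᵢ = 2·8 + 2·8 + 4·11 + 3·8 + 3·7 = 121; Σxᵢ² = 42; σ²/τ² = 4/9.
β̂_MAP = 121 / (42 + 4/9) = 121/(382/9) = 1089/382 ≈ 2.851.

β̂_MAP = 2.851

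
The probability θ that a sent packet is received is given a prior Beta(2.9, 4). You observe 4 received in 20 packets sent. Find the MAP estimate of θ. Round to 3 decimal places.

Prior: Beta(2.9, 4).
Data: 4 successes in 20 trials. The binomial likelihood contributes θ^4(1−θ)^16, so the posterior is Beta(2.9+4, 4+16) = Beta(6.9, 20).
For Beta(a, b) with a, b > 1 the mode is (a−1)/(a+b−2) = 5.9/24.9 ≈ 0.237.

θ̂_MAP = 0.237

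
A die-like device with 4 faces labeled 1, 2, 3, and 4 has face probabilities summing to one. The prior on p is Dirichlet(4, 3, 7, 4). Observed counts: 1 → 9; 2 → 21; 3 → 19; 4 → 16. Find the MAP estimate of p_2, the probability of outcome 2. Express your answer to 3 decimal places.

The posterior is Dirichlet(αᵢ + nᵢ) = Dirichlet(13, 24, 26, 20).
For a Dirichlet(a₁,…,a_K) with all aᵢ > 1, the mode has j-th component (aⱼ − 1)/(Σaᵢ − K).
Here Σaᵢ = 83 and K = 4, so p_2 = (24 − 1)/(83 − 4) = 23/79 ≈ 0.291.

MAP estimate: 0.291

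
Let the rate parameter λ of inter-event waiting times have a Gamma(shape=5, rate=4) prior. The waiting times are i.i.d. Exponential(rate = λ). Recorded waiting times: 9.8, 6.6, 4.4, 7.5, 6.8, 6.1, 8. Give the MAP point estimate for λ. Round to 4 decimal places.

λ̂_MAP = 0.2068

The Exponential(rate=λ) likelihood is ∝ λ^n e^(−λΣtᵢ). Here n = 7 and Σtᵢ = 9.8 + 6.6 + 4.4 + 7.5 + 6.8 + 6.1 + 8 = 49.2.
Posterior ∝ λ^4e^(−4λ) · λ^7e^(−49.2λ) = λ^11e^(−53.2λ), i.e. Gamma(12, 53.2).
Mode = (a−1)/b = 11/53.2 ≈ 0.2068.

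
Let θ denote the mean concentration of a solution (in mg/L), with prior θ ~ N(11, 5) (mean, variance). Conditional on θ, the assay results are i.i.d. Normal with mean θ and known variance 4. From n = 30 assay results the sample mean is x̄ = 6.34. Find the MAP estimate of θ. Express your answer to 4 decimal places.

n = 30, x̄ = 6.34.
For a Normal prior and Normal likelihood with known variance, the posterior is Normal; its mode equals its mean, the precision-weighted average.
Prior precision 1/σ₀² = 1/5 = 0.2; data precision n/σ² = 30/4 = 7.5.
θ̂ = (0.2·11 + 7.5·6.34) / (0.2 + 7.5) = 49.75/7.7 = 995/154 ≈ 6.4610.

θ̂_MAP = 6.4610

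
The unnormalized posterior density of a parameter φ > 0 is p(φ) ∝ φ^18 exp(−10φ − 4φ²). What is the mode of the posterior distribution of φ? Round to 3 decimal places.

ℓ'(φ) = 18/φ − 10 − 8φ. Setting this to zero and multiplying by φ: 8φ² + 10φ − 18 = 0.
φ = (−10 + √(10² + 4·8·18)) / (2·8) = (−10 + √676) / 16 = (−10 + 26)/16 = 1.
ℓ''(φ) = −18/φ² − 8 < 0, confirming a maximum.

φ̂_MAP = 1.000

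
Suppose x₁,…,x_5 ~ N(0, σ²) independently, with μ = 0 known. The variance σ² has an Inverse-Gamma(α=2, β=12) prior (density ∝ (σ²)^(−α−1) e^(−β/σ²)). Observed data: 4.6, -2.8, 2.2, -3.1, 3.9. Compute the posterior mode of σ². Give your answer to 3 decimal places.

Sum of squared deviations about the known mean: SS = (4.6−0)² + (-2.8−0)² + (2.2−0)² + (-3.1−0)² + (3.9−0)² = 58.66.
The Normal likelihood contributes (σ²)^(−n/2) exp(−SS/(2σ²)), so the posterior is Inverse-Gamma(α + n/2, β + SS/2) = Inverse-Gamma(4.5, 41.33).
The mode of Inverse-Gamma(a, b) is b/(a+1) = 41.33/5.5 ≈ 7.515.

σ̂²_MAP = 7.515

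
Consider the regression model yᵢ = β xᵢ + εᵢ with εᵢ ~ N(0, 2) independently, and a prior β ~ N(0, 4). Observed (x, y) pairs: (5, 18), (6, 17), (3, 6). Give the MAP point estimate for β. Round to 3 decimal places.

β̂_MAP = 2.979

log p(β | y) = −Σ(yᵢ − βxᵢ)²/(2·2) − β²/(2·4) + const.
Setting the derivative to zero: Σxᵢ(yᵢ − βxᵢ)/2 − β/4 = 0, so β = Σxᵢyᵢ / (Σxᵢ² + σ²/τ²).
Σxᵢyᵢ = 5·18 + 6·17 + 3·6 = 210; Σxᵢ² = 70; σ²/τ² = 0.5.
β̂_MAP = 210 / (70 + 0.5) = 210/70.5 ≈ 2.979.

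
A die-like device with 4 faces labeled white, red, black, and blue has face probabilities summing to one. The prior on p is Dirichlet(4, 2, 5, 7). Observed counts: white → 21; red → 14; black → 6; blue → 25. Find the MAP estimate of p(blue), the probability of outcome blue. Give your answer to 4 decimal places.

MAP estimate of p(blue) = 0.3875

The posterior is Dirichlet(αᵢ + nᵢ) = Dirichlet(25, 16, 11, 32).
For a Dirichlet(a₁,…,a_K) with all aᵢ > 1, the mode has j-th component (aⱼ − 1)/(Σaᵢ − K).
Here Σaᵢ = 84 and K = 4, so p(blue) = (32 − 1)/(84 − 4) = 31/80 ≈ 0.3875.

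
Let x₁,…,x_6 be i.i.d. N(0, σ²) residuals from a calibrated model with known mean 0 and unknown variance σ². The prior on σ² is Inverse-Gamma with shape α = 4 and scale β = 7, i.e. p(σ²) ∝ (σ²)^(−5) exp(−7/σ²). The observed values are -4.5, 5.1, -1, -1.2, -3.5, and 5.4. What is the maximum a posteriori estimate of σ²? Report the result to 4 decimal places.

σ̂²_MAP = 6.5069

Sum of squared deviations about the known mean: SS = (-4.5−0)² + (5.1−0)² + (-1−0)² + (-1.2−0)² + (-3.5−0)² + (5.4−0)² = 90.11.
The Normal likelihood contributes (σ²)^(−n/2) exp(−SS/(2σ²)), so the posterior is Inverse-Gamma(α + n/2, β + SS/2) = Inverse-Gamma(7, 52.055).
The mode of Inverse-Gamma(a, b) is b/(a+1) = 52.055/8 ≈ 6.5069.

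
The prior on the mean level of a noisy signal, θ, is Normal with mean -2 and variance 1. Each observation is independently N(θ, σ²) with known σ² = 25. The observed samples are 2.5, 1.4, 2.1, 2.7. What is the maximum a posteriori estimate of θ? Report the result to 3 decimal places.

θ̂_MAP = -1.424

n = 4; x̄ = (2.5 + 1.4 + 2.1 + 2.7)/4 = 8.7/4 = 2.175.
For a Normal prior and Normal likelihood with known variance, the posterior is Normal; its mode equals its mean, the precision-weighted average.
Prior precision 1/σ₀² = 1/1 = 1; data precision n/σ² = 4/25 = 0.16.
θ̂ = (1·(-2) + 0.16·2.175) / (1 + 0.16) = (-1.652)/1.16 = -413/290 ≈ -1.424.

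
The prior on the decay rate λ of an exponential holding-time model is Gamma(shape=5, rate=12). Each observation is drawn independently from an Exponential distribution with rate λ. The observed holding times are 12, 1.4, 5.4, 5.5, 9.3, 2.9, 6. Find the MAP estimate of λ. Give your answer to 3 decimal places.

The Exponential(rate=λ) likelihood is ∝ λ^n e^(−λΣtᵢ). Here n = 7 and Σtᵢ = 12 + 1.4 + 5.4 + 5.5 + 9.3 + 2.9 + 6 = 42.5.
Posterior ∝ λ^4e^(−12λ) · λ^7e^(−42.5λ) = λ^11e^(−54.5λ), i.e. Gamma(12, 54.5).
Mode = (a−1)/b = 11/54.5 ≈ 0.202.

λ̂_MAP = 0.202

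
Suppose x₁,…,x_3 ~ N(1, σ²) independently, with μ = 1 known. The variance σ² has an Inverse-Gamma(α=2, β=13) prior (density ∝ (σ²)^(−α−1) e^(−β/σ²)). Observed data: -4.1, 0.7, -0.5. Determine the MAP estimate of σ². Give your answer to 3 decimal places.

Sum of squared deviations about the known mean: SS = (-4.1−1)² + (0.7−1)² + (-0.5−1)² = 28.35.
The Normal likelihood contributes (σ²)^(−n/2) exp(−SS/(2σ²)), so the posterior is Inverse-Gamma(α + n/2, β + SS/2) = Inverse-Gamma(3.5, 27.175).
The mode of Inverse-Gamma(a, b) is b/(a+1) = 27.175/4.5 ≈ 6.039.

σ̂²_MAP = 6.039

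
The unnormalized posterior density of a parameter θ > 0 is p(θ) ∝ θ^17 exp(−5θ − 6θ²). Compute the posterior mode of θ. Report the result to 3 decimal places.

ℓ'(θ) = 17/θ − 5 − 12θ. Setting this to zero and multiplying by θ: 12θ² + 5θ − 17 = 0.
θ = (−5 + √(5² + 4·12·17)) / (2·12) = (−5 + √841) / 24 = (−5 + 29)/24 = 1.
ℓ''(θ) = −17/θ² − 12 < 0, confirming a maximum.

θ̂_MAP = 1.000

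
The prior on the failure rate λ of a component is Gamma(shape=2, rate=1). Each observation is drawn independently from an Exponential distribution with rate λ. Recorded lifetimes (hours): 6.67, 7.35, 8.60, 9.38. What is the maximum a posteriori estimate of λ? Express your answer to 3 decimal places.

λ̂_MAP = 0.152

The Exponential(rate=λ) likelihood is ∝ λ^n e^(−λΣtᵢ). Here n = 4 and Σtᵢ = 6.67 + 7.35 + 8.60 + 9.38 = 32.
Posterior ∝ λe^(−1λ) · λ^4e^(−32λ) = λ^5e^(−33λ), i.e. Gamma(6, 33).
Mode = (a−1)/b = 5/33 ≈ 0.152.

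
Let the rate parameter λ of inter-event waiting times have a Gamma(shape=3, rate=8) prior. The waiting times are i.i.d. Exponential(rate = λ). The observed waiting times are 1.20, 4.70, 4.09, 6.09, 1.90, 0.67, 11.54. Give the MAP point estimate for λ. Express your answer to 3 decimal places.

λ̂_MAP = 0.236

The Exponential(rate=λ) likelihood is ∝ λ^n e^(−λΣtᵢ). Here n = 7 and Σtᵢ = 1.20 + 4.70 + 4.09 + 6.09 + 1.90 + 0.67 + 11.54 = 30.19.
Posterior ∝ λ^2e^(−8λ) · λ^7e^(−30.19λ) = λ^9e^(−38.19λ), i.e. Gamma(10, 38.19).
Mode = (a−1)/b = 9/38.19 ≈ 0.236.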